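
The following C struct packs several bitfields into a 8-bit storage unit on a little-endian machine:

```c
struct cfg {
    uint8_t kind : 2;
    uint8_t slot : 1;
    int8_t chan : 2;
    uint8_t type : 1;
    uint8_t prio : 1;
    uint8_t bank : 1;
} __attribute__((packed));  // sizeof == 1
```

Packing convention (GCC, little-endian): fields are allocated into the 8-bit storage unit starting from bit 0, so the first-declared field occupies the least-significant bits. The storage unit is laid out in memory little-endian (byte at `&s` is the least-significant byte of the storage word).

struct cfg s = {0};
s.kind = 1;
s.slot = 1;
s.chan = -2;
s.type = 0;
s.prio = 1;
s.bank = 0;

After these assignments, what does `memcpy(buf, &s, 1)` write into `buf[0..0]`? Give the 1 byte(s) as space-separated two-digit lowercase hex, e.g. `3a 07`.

kind:2 = 1 → 0x1 << 0 → word 0x01
slot:1 = 1 → 0x1 << 2 → word 0x05
chan:2 = -2 → 0x2 << 3 → word 0x15
type:1 = 0 → 0x0 << 5 → word 0x15
prio:1 = 1 → 0x1 << 6 → word 0x55
bank:1 = 0 → 0x0 << 7 → word 0x55
word = 0x55 → little-endian bytes:
  [0]=0x55

55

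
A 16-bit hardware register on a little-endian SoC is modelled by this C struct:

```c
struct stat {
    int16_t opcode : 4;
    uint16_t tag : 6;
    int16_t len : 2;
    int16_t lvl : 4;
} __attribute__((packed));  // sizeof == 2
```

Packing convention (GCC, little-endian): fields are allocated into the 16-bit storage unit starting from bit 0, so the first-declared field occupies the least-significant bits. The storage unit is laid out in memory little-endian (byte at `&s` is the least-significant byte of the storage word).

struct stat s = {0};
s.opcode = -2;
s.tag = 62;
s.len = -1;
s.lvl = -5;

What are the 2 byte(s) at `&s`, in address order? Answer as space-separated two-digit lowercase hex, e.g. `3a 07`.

ee bf

opcode:4 = -2 → 0xe << 0 → word 0x000e
tag:6 = 62 → 0x3e << 4 → word 0x03ee
len:2 = -1 → 0x3 << 10 → word 0x0fee
lvl:4 = -5 → 0xb << 12 → word 0xbfee
word = 0xbfee → little-endian bytes:
  [0]=0xee  [1]=0xbf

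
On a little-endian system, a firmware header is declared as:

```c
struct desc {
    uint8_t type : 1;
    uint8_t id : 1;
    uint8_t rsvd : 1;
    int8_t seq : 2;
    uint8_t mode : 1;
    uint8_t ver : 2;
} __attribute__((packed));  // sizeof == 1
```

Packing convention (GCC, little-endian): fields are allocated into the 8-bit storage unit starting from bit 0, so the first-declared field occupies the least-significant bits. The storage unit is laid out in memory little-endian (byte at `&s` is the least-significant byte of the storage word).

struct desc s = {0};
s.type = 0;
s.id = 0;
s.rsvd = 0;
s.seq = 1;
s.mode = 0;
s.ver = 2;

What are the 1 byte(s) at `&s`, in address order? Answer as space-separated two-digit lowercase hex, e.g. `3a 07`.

88

[0+:1] type=0 & 0x1 = 0x0; word=0x00
[1+:1] id=0 & 0x1 = 0x0; word=0x00
[2+:1] rsvd=0 & 0x1 = 0x0; word=0x00
[3+:2] seq=1 & 0x3 = 0x1; word=0x08
[5+:1] mode=0 & 0x1 = 0x0; word=0x08
[6+:2] ver=2 & 0x3 = 0x2; word=0x88
word = 0x88 → little-endian bytes:
  [0]=0x88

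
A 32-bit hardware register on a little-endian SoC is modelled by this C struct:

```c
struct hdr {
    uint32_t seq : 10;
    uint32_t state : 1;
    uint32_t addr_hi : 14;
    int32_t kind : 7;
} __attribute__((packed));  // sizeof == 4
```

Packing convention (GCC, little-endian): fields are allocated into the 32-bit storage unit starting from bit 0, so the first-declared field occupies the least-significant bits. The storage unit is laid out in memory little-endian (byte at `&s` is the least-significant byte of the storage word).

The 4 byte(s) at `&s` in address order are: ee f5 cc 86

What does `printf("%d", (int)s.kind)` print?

[0]=0xee [1]=0xf5 [2]=0xcc [3]=0x86 (little-endian) → word 0x86ccf5ee
seq [0+:10] = (word>>0) & 0x3ff = 494
state [10+:1] = (word>>10) & 0x1 = 1
addr_hi [11+:14] = (word>>11) & 0x3fff = 6558
kind [25+:7] = (word>>25) & 0x7f = 67  ←
kind signed 7b, MSB=1: 67 - 128 = -61

-61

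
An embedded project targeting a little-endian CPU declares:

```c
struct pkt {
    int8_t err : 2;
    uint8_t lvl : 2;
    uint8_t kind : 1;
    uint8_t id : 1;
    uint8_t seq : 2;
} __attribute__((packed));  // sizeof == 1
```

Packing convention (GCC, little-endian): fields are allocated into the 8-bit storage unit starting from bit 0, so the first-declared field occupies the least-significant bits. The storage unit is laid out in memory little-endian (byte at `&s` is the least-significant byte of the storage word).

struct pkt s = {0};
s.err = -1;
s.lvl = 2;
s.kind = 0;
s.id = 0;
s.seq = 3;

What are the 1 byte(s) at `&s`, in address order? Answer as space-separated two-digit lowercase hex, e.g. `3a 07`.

[0+:2] err=-1 & 0x3 = 0x3; word=0x03
[2+:2] lvl=2 & 0x3 = 0x2; word=0x0b
[4+:1] kind=0 & 0x1 = 0x0; word=0x0b
[5+:1] id=0 & 0x1 = 0x0; word=0x0b
[6+:2] seq=3 & 0x3 = 0x3; word=0xcb
word = 0xcb → little-endian bytes:
  [0]=0xcb

cb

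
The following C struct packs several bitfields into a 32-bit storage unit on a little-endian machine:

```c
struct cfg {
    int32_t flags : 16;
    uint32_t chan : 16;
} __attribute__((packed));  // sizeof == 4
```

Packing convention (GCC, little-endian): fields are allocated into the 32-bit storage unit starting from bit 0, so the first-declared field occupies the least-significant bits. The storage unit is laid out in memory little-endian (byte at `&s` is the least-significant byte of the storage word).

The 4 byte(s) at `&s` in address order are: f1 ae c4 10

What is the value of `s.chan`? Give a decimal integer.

4292

[0]=0xf1 [1]=0xae [2]=0xc4 [3]=0x10 (little-endian) → word 0x10c4aef1
flags [0+:16] = (word>>0) & 0xffff = 44785
chan [16+:16] = (word>>16) & 0xffff = 4292  ←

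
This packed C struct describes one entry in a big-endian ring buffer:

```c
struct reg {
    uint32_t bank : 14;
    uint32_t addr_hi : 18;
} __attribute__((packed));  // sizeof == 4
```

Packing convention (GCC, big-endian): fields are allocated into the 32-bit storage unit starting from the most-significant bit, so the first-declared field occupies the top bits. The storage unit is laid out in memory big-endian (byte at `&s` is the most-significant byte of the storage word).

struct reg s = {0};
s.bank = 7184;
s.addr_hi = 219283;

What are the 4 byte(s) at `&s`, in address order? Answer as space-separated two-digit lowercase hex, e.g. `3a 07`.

bank (14b) val=7184 bits=0x1c10 at bit 18: 0x70400000
addr_hi (18b) val=219283 bits=0x35893 at bit 0: 0x70435893
word = 0x70435893 → big-endian bytes:
  [0]=0x70  [1]=0x43  [2]=0x58  [3]=0x93

70 43 58 93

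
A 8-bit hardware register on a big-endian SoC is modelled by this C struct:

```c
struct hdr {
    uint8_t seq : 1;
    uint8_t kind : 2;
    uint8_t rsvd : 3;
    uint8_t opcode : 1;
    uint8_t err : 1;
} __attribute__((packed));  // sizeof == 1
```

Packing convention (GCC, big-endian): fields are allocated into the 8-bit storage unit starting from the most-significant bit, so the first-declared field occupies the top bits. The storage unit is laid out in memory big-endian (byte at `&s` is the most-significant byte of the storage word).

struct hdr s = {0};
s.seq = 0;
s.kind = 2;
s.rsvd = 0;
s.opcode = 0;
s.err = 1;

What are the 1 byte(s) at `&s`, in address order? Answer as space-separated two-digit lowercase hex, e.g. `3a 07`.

seq (1b) val=0 bits=0x0 at bit 7: 0x00
kind (2b) val=2 bits=0x2 at bit 5: 0x40
rsvd (3b) val=0 bits=0x0 at bit 2: 0x40
opcode (1b) val=0 bits=0x0 at bit 1: 0x40
err (1b) val=1 bits=0x1 at bit 0: 0x41
word = 0x41 → big-endian bytes:
  [0]=0x41

41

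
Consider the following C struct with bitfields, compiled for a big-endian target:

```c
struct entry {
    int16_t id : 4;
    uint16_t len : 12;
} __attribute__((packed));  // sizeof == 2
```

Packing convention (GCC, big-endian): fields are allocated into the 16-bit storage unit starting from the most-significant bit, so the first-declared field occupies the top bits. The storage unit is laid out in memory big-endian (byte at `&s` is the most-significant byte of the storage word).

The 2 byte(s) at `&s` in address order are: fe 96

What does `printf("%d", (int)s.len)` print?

[0]=0xfe [1]=0x96 (big-endian) → word 0xfe96
id [12+:4] = (word>>12) & 0xf = 15
len [0+:12] = (word>>0) & 0xfff = 3734  ←

3734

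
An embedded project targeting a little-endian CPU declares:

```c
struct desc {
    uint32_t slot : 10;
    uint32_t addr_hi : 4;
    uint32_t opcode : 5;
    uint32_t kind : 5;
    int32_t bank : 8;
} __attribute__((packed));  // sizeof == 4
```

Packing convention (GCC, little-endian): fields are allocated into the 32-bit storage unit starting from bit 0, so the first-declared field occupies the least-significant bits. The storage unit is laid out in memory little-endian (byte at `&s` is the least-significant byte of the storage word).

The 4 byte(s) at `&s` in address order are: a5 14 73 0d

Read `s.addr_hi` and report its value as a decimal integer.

[0]=0xa5 [1]=0x14 [2]=0x73 [3]=0x0d (little-endian) → word 0x0d7314a5
slot [0+:10] = (word>>0) & 0x3ff = 165
addr_hi [10+:4] = (word>>10) & 0xf = 5  ←
opcode [14+:5] = (word>>14) & 0x1f = 12
kind [19+:5] = (word>>19) & 0x1f = 14
bank [24+:8] = (word>>24) & 0xff = 13

5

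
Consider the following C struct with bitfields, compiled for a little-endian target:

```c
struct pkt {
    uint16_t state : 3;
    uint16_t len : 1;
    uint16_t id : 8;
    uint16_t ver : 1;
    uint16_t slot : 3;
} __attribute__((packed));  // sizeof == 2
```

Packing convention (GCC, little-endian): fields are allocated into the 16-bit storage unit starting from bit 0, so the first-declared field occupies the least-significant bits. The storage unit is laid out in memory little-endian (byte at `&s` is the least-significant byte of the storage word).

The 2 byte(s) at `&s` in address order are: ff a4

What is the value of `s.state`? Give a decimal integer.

[0]=0xff [1]=0xa4 (little-endian) → word 0xa4ff
state [0+:3] = (word>>0) & 0x7 = 7  ←
len [3+:1] = (word>>3) & 0x1 = 1
id [4+:8] = (word>>4) & 0xff = 79
ver [12+:1] = (word>>12) & 0x1 = 0
slot [13+:3] = (word>>13) & 0x7 = 5

7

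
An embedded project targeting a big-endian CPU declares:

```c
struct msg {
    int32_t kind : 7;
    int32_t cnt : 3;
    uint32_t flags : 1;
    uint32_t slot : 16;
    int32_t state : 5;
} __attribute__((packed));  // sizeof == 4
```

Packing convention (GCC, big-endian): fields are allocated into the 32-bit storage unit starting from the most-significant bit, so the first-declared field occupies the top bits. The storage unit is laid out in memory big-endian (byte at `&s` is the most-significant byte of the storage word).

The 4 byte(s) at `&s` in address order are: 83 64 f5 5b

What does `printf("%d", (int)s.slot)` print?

10154

[0]=0x83 [1]=0x64 [2]=0xf5 [3]=0x5b (big-endian) → word 0x8364f55b
kind:7 @ bit 25 → (0x8364f55b>>25)&0x7f = 0x41
cnt:3 @ bit 22 → (0x8364f55b>>22)&0x7 = 0x5
flags:1 @ bit 21 → (0x8364f55b>>21)&0x1 = 0x1
slot:16 @ bit 5 → (0x8364f55b>>5)&0xffff = 0x27aa  ←
state:5 @ bit 0 → (0x8364f55b>>0)&0x1f = 0x1b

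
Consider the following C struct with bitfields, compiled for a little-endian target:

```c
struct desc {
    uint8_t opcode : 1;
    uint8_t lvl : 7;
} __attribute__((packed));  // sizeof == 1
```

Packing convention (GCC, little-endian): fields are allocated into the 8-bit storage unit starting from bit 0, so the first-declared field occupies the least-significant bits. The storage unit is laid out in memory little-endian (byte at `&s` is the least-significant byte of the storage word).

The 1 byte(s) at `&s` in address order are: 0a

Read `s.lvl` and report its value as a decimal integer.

[0]=0x0a (little-endian) → word 0x0a
opcode [0+:1] = (word>>0) & 0x1 = 0
lvl [1+:7] = (word>>1) & 0x7f = 5  ←

5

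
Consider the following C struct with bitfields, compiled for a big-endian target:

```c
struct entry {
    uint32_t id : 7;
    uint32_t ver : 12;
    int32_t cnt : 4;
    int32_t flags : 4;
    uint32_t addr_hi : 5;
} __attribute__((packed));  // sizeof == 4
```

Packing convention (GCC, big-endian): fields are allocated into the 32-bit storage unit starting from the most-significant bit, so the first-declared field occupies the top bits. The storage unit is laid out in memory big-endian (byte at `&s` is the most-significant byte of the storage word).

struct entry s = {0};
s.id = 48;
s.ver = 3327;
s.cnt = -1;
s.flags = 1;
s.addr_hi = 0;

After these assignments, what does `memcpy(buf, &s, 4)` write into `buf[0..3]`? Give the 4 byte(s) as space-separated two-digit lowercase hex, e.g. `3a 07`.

id:7 = 48 → 0x30 << 25 → word 0x60000000
ver:12 = 3327 → 0xcff << 13 → word 0x619fe000
cnt:4 = -1 → 0xf << 9 → word 0x619ffe00
flags:4 = 1 → 0x1 << 5 → word 0x619ffe20
addr_hi:5 = 0 → 0x0 << 0 → word 0x619ffe20
word = 0x619ffe20 → big-endian bytes:
  [0]=0x61  [1]=0x9f  [2]=0xfe  [3]=0x20

61 9f fe 20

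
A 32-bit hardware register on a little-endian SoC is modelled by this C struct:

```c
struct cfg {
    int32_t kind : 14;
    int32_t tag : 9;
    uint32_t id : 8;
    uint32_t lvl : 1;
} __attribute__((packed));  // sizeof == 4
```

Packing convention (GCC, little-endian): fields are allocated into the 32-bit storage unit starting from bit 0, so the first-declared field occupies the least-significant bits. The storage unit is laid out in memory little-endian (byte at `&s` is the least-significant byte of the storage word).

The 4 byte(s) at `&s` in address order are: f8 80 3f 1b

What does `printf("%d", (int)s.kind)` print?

[0]=0xf8 [1]=0x80 [2]=0x3f [3]=0x1b (little-endian) → word 0x1b3f80f8
kind [0+:14] = (word>>0) & 0x3fff = 248  ←
tag [14+:9] = (word>>14) & 0x1ff = 254
id [23+:8] = (word>>23) & 0xff = 54
lvl [31+:1] = (word>>31) & 0x1 = 0
kind signed 14b, MSB=0: value = 248

248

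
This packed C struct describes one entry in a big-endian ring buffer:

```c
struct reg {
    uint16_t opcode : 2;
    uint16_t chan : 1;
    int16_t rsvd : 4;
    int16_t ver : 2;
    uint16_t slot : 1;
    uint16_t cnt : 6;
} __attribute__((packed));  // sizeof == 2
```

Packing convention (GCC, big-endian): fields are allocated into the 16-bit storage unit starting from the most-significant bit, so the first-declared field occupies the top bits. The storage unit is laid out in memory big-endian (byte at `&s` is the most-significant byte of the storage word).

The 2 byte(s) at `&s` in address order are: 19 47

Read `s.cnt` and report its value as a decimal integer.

[0]=0x19 [1]=0x47 (big-endian) → word 0x1947
opcode [14+:2] = (word>>14) & 0x3 = 0
chan [13+:1] = (word>>13) & 0x1 = 0
rsvd [9+:4] = (word>>9) & 0xf = 12
ver [7+:2] = (word>>7) & 0x3 = 2
slot [6+:1] = (word>>6) & 0x1 = 1
cnt [0+:6] = (word>>0) & 0x3f = 7  ←

7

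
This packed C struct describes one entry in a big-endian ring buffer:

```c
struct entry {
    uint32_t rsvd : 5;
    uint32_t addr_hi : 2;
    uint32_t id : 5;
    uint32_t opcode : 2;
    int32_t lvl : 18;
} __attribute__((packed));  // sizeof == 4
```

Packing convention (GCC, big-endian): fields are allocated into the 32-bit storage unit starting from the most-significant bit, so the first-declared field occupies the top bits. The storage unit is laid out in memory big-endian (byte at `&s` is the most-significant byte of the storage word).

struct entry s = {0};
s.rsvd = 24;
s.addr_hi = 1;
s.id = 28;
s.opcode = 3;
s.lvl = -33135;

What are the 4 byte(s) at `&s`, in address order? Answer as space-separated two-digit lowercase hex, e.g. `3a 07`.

c3 cf 7e 91

[27+:5] rsvd=24 & 0x1f = 0x18; word=0xc0000000
[25+:2] addr_hi=1 & 0x3 = 0x1; word=0xc2000000
[20+:5] id=28 & 0x1f = 0x1c; word=0xc3c00000
[18+:2] opcode=3 & 0x3 = 0x3; word=0xc3cc0000
[0+:18] lvl=-33135 & 0x3ffff = 0x37e91; word=0xc3cf7e91
word = 0xc3cf7e91 → big-endian bytes:
  [0]=0xc3  [1]=0xcf  [2]=0x7e  [3]=0x91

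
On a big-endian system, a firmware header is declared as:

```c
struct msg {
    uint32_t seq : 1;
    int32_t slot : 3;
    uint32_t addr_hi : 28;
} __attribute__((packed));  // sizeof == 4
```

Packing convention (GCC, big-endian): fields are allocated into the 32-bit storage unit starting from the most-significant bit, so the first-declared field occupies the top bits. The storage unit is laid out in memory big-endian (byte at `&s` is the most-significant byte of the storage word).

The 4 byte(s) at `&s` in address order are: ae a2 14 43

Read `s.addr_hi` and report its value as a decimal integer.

[0]=0xae [1]=0xa2 [2]=0x14 [3]=0x43 (big-endian) → word 0xaea21443
seq [31+:1] = (word>>31) & 0x1 = 1
slot [28+:3] = (word>>28) & 0x7 = 2
addr_hi [0+:28] = (word>>0) & 0xfffffff = 245503043  ←

245503043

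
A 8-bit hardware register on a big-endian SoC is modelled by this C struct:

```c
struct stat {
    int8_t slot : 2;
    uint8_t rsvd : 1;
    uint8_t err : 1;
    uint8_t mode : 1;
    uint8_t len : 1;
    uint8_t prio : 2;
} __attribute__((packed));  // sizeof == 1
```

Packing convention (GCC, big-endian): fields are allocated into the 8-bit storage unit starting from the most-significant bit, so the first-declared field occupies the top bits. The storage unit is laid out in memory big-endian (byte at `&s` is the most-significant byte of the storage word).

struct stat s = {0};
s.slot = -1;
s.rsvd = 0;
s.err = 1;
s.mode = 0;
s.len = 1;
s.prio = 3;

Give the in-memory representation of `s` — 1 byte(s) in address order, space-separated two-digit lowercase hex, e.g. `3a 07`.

slot:2 = -1 → 0x3 << 6 → word 0xc0
rsvd:1 = 0 → 0x0 << 5 → word 0xc0
err:1 = 1 → 0x1 << 4 → word 0xd0
mode:1 = 0 → 0x0 << 3 → word 0xd0
len:1 = 1 → 0x1 << 2 → word 0xd4
prio:2 = 3 → 0x3 << 0 → word 0xd7
word = 0xd7 → big-endian bytes:
  [0]=0xd7

d7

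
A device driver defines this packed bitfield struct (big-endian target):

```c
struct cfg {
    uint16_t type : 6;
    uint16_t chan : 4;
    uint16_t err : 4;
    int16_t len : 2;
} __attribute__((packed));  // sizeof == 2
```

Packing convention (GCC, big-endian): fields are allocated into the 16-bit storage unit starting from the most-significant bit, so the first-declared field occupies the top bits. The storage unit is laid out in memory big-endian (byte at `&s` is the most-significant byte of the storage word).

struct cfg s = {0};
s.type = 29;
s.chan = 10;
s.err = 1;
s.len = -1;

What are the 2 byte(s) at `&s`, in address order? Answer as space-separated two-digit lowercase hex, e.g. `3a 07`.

76 87

type:6 = 29 → 0x1d << 10 → word 0x7400
chan:4 = 10 → 0xa << 6 → word 0x7680
err:4 = 1 → 0x1 << 2 → word 0x7684
len:2 = -1 → 0x3 << 0 → word 0x7687
word = 0x7687 → big-endian bytes:
  [0]=0x76  [1]=0x87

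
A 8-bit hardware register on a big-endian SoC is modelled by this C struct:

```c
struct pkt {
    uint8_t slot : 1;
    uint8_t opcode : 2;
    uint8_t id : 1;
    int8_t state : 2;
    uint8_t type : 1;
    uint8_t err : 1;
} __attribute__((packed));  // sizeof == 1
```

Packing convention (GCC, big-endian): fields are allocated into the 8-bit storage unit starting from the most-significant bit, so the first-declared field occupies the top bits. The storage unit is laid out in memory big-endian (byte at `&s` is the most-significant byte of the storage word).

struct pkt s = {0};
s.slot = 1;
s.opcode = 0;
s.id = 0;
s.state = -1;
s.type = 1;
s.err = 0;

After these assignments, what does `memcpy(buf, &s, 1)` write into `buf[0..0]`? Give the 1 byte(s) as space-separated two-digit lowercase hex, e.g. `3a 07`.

slot:1 = 1 → 0x1 << 7 → word 0x80
opcode:2 = 0 → 0x0 << 5 → word 0x80
id:1 = 0 → 0x0 << 4 → word 0x80
state:2 = -1 → 0x3 << 2 → word 0x8c
type:1 = 1 → 0x1 << 1 → word 0x8e
err:1 = 0 → 0x0 << 0 → word 0x8e
word = 0x8e → big-endian bytes:
  [0]=0x8e

8e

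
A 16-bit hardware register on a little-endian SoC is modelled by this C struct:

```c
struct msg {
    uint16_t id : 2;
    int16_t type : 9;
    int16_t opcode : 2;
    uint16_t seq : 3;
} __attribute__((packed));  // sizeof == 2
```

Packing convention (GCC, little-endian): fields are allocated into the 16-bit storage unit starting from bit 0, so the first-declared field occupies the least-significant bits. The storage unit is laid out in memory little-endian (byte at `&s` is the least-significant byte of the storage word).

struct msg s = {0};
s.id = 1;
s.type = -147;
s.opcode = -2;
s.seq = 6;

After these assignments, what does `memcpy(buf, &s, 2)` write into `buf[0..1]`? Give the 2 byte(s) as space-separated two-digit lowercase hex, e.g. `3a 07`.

b5 d5

id (2b) val=1 bits=0x1 at bit 0: 0x0001
type (9b) val=-147 bits=0x16d at bit 2: 0x05b5
opcode (2b) val=-2 bits=0x2 at bit 11: 0x15b5
seq (3b) val=6 bits=0x6 at bit 13: 0xd5b5
word = 0xd5b5 → little-endian bytes:
  [0]=0xb5  [1]=0xd5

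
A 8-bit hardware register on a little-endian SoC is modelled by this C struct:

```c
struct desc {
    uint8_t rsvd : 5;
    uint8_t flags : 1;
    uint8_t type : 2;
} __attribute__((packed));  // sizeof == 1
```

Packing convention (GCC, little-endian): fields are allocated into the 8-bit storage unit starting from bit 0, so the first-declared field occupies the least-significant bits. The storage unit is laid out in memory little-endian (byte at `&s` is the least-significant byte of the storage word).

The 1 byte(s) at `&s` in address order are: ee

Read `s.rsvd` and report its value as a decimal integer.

14

[0]=0xee (little-endian) → word 0xee
rsvd:5 @ bit 0 → (0xee>>0)&0x1f = 0xe  ←
flags:1 @ bit 5 → (0xee>>5)&0x1 = 0x1
type:2 @ bit 6 → (0xee>>6)&0x3 = 0x3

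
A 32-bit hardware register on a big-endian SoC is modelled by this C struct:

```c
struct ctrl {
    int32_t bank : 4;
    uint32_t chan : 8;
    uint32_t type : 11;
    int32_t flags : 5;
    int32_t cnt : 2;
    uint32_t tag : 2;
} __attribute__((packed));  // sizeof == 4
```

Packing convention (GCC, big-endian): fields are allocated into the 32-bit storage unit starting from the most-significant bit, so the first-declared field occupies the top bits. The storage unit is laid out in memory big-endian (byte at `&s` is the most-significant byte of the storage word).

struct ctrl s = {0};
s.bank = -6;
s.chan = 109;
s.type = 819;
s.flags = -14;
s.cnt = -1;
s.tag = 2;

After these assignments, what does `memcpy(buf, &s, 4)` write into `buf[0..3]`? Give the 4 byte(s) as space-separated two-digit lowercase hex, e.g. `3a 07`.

a6 d6 67 2e

bank (4b) val=-6 bits=0xa at bit 28: 0xa0000000
chan (8b) val=109 bits=0x6d at bit 20: 0xa6d00000
type (11b) val=819 bits=0x333 at bit 9: 0xa6d66600
flags (5b) val=-14 bits=0x12 at bit 4: 0xa6d66720
cnt (2b) val=-1 bits=0x3 at bit 2: 0xa6d6672c
tag (2b) val=2 bits=0x2 at bit 0: 0xa6d6672e
word = 0xa6d6672e → big-endian bytes:
  [0]=0xa6  [1]=0xd6  [2]=0x67  [3]=0x2e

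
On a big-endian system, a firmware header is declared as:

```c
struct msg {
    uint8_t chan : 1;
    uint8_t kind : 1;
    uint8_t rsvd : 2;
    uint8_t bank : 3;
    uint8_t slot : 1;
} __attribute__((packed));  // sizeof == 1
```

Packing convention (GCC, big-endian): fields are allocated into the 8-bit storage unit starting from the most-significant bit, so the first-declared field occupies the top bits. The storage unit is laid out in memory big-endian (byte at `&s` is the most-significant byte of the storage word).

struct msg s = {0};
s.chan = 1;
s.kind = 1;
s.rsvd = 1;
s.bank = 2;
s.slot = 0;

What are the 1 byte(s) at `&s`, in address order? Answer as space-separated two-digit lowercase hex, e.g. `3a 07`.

d4

chan:1 = 1 → 0x1 << 7 → word 0x80
kind:1 = 1 → 0x1 << 6 → word 0xc0
rsvd:2 = 1 → 0x1 << 4 → word 0xd0
bank:3 = 2 → 0x2 << 1 → word 0xd4
slot:1 = 0 → 0x0 << 0 → word 0xd4
word = 0xd4 → big-endian bytes:
  [0]=0xd4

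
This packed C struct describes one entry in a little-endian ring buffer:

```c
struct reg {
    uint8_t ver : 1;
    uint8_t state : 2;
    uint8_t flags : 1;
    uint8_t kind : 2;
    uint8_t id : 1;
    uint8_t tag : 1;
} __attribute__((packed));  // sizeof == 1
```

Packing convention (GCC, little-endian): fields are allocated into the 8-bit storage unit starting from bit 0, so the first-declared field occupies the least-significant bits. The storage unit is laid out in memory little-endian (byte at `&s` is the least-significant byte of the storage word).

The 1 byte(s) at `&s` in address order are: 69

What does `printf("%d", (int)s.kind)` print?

[0]=0x69 (little-endian) → word 0x69
ver [0+:1] = (word>>0) & 0x1 = 1
state [1+:2] = (word>>1) & 0x3 = 0
flags [3+:1] = (word>>3) & 0x1 = 1
kind [4+:2] = (word>>4) & 0x3 = 2  ←
id [6+:1] = (word>>6) & 0x1 = 1
tag [7+:1] = (word>>7) & 0x1 = 0

2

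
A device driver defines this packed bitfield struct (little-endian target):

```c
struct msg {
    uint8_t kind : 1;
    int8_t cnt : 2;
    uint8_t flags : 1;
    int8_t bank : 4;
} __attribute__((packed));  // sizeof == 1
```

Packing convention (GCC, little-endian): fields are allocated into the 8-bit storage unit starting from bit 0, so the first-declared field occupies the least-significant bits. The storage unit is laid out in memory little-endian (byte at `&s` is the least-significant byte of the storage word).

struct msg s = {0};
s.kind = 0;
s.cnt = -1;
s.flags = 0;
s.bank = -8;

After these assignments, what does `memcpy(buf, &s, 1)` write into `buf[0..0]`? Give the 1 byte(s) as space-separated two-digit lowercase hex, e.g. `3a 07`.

86

kind:1 = 0 → 0x0 << 0 → word 0x00
cnt:2 = -1 → 0x3 << 1 → word 0x06
flags:1 = 0 → 0x0 << 3 → word 0x06
bank:4 = -8 → 0x8 << 4 → word 0x86
word = 0x86 → little-endian bytes:
  [0]=0x86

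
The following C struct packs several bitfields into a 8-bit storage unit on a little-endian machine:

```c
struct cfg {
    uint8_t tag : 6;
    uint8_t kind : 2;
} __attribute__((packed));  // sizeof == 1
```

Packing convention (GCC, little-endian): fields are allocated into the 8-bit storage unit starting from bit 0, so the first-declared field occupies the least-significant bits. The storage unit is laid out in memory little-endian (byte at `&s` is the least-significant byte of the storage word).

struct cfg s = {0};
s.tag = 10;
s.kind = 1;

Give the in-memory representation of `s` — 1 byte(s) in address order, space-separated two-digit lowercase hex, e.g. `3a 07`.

tag:6 = 10 → 0xa << 0 → word 0x0a
kind:2 = 1 → 0x1 << 6 → word 0x4a
word = 0x4a → little-endian bytes:
  [0]=0x4a

4a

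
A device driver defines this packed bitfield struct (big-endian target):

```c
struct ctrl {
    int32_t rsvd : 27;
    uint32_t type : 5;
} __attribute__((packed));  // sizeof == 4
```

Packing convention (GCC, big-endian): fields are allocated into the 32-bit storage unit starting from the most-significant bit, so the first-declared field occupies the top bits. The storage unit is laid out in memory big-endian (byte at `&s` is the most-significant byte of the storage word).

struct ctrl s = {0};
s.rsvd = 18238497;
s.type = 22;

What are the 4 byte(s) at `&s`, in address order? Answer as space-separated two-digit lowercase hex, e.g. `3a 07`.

[5+:27] rsvd=18238497 & 0x7ffffff = 0x1164c21; word=0x22c98420
[0+:5] type=22 & 0x1f = 0x16; word=0x22c98436
word = 0x22c98436 → big-endian bytes:
  [0]=0x22  [1]=0xc9  [2]=0x84  [3]=0x36

22 c9 84 36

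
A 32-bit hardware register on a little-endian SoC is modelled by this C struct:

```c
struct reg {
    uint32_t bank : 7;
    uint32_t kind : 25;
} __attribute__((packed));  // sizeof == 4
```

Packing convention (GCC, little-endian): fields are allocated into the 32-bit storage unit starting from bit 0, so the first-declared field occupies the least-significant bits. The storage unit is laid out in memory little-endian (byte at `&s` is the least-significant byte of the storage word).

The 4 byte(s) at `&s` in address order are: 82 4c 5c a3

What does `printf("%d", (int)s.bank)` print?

[0]=0x82 [1]=0x4c [2]=0x5c [3]=0xa3 (little-endian) → word 0xa35c4c82
bank:7 @ bit 0 → (0xa35c4c82>>0)&0x7f = 0x2  ←
kind:25 @ bit 7 → (0xa35c4c82>>7)&0x1ffffff = 0x146b899

2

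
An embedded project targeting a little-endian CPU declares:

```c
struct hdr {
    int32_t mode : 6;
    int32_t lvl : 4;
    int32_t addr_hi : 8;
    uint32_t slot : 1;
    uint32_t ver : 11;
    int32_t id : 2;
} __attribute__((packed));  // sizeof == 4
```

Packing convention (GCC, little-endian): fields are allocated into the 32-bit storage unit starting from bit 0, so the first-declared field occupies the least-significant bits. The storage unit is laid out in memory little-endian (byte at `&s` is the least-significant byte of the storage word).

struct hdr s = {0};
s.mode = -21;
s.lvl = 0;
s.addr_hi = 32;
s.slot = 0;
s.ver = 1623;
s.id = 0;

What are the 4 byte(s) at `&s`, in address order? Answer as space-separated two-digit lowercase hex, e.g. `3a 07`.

2b 80 b8 32

[0+:6] mode=-21 & 0x3f = 0x2b; word=0x0000002b
[6+:4] lvl=0 & 0xf = 0x0; word=0x0000002b
[10+:8] addr_hi=32 & 0xff = 0x20; word=0x0000802b
[18+:1] slot=0 & 0x1 = 0x0; word=0x0000802b
[19+:11] ver=1623 & 0x7ff = 0x657; word=0x32b8802b
[30+:2] id=0 & 0x3 = 0x0; word=0x32b8802b
word = 0x32b8802b → little-endian bytes:
  [0]=0x2b  [1]=0x80  [2]=0xb8  [3]=0x32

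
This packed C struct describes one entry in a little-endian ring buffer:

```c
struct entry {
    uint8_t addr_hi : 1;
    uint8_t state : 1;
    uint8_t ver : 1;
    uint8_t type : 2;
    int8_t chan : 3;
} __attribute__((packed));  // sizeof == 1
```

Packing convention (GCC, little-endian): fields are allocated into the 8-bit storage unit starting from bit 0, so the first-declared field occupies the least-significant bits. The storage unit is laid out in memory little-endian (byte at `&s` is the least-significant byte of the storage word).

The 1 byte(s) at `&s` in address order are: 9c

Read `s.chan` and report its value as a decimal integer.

[0]=0x9c (little-endian) → word 0x9c
addr_hi [0+:1] = (word>>0) & 0x1 = 0
state [1+:1] = (word>>1) & 0x1 = 0
ver [2+:1] = (word>>2) & 0x1 = 1
type [3+:2] = (word>>3) & 0x3 = 3
chan [5+:3] = (word>>5) & 0x7 = 4  ←
chan signed 3b, MSB=1: 4 - 8 = -4

-4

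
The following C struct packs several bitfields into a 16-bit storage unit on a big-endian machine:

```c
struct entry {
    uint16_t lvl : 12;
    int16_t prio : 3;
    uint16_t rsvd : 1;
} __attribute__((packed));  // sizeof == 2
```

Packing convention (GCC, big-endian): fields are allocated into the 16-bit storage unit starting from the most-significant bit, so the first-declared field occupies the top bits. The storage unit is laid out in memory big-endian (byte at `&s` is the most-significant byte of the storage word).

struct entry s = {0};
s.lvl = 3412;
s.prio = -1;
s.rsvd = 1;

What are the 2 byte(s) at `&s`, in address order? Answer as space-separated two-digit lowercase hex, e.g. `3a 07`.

d5 4f

lvl:12 = 3412 → 0xd54 << 4 → word 0xd540
prio:3 = -1 → 0x7 << 1 → word 0xd54e
rsvd:1 = 1 → 0x1 << 0 → word 0xd54f
word = 0xd54f → big-endian bytes:
  [0]=0xd5  [1]=0x4f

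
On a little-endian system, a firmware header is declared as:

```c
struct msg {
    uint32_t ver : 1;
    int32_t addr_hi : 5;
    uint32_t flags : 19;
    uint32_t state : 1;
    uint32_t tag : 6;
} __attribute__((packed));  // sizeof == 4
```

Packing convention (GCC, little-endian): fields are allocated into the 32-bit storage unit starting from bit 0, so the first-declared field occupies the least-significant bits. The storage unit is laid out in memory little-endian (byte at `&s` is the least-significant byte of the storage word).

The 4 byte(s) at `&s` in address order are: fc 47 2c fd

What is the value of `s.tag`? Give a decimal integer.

[0]=0xfc [1]=0x47 [2]=0x2c [3]=0xfd (little-endian) → word 0xfd2c47fc
ver [0+:1] = (word>>0) & 0x1 = 0
addr_hi [1+:5] = (word>>1) & 0x1f = 30
flags [6+:19] = (word>>6) & 0x7ffff = 307487
state [25+:1] = (word>>25) & 0x1 = 0
tag [26+:6] = (word>>26) & 0x3f = 63  ←

63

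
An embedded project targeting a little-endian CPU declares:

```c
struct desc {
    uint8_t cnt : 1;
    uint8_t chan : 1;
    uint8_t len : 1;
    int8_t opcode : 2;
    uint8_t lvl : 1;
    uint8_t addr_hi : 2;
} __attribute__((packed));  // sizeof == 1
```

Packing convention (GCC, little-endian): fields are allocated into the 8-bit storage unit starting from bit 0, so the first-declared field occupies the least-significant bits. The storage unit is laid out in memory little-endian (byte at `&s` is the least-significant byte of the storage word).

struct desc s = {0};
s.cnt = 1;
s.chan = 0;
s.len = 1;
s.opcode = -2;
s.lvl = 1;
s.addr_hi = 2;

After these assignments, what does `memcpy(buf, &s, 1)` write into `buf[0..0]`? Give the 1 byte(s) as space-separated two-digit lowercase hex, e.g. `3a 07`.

b5

cnt:1 = 1 → 0x1 << 0 → word 0x01
chan:1 = 0 → 0x0 << 1 → word 0x01
len:1 = 1 → 0x1 << 2 → word 0x05
opcode:2 = -2 → 0x2 << 3 → word 0x15
lvl:1 = 1 → 0x1 << 5 → word 0x35
addr_hi:2 = 2 → 0x2 << 6 → word 0xb5
word = 0xb5 → little-endian bytes:
  [0]=0xb5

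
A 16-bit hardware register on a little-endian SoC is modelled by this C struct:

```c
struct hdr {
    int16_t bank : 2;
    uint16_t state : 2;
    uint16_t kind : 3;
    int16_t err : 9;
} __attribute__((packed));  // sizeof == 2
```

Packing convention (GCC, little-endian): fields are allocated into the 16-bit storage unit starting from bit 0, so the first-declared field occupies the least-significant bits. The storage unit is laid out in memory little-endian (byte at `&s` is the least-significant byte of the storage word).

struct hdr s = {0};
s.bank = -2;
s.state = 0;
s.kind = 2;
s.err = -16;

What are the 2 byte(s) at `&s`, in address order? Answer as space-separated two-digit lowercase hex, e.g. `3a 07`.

bank:2 = -2 → 0x2 << 0 → word 0x0002
state:2 = 0 → 0x0 << 2 → word 0x0002
kind:3 = 2 → 0x2 << 4 → word 0x0022
err:9 = -16 → 0x1f0 << 7 → word 0xf822
word = 0xf822 → little-endian bytes:
  [0]=0x22  [1]=0xf8

22 f8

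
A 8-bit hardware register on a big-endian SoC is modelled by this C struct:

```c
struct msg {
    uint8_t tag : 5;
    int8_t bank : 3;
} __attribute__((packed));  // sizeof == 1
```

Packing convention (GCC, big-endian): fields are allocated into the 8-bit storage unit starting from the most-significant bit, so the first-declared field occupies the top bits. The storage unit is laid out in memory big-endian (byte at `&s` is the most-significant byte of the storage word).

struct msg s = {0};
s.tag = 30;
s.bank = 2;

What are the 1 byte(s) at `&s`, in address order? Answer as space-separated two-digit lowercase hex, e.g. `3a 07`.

f2

tag:5 = 30 → 0x1e << 3 → word 0xf0
bank:3 = 2 → 0x2 << 0 → word 0xf2
word = 0xf2 → big-endian bytes:
  [0]=0xf2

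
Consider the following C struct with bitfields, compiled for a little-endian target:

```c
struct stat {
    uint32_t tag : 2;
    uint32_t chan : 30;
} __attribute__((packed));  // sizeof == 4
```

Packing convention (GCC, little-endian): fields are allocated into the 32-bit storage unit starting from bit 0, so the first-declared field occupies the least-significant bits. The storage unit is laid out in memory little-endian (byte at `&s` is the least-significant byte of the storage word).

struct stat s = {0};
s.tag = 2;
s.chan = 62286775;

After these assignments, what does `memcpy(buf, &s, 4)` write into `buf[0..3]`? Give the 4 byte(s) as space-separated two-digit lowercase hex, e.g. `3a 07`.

tag (2b) val=2 bits=0x2 at bit 0: 0x00000002
chan (30b) val=62286775 bits=0x3b66bb7 at bit 2: 0x0ed9aede
word = 0x0ed9aede → little-endian bytes:
  [0]=0xde  [1]=0xae  [2]=0xd9  [3]=0x0e

de ae d9 0e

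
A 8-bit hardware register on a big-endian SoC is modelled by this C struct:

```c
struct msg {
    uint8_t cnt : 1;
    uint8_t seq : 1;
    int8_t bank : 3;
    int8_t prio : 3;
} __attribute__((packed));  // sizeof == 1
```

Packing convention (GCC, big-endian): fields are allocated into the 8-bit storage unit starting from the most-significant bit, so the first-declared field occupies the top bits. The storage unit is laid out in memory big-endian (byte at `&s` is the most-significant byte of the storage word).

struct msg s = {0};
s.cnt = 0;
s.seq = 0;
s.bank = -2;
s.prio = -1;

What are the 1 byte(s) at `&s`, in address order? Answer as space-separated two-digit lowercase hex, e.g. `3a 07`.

37

cnt (1b) val=0 bits=0x0 at bit 7: 0x00
seq (1b) val=0 bits=0x0 at bit 6: 0x00
bank (3b) val=-2 bits=0x6 at bit 3: 0x30
prio (3b) val=-1 bits=0x7 at bit 0: 0x37
word = 0x37 → big-endian bytes:
  [0]=0x37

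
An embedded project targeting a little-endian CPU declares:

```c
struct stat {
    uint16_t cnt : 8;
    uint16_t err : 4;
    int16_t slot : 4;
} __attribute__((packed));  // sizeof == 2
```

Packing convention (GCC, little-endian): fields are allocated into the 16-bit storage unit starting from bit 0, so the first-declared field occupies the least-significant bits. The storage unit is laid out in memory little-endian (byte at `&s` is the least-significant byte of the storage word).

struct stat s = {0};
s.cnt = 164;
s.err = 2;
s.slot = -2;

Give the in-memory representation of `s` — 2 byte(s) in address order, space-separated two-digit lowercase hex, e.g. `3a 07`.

cnt (8b) val=164 bits=0xa4 at bit 0: 0x00a4
err (4b) val=2 bits=0x2 at bit 8: 0x02a4
slot (4b) val=-2 bits=0xe at bit 12: 0xe2a4
word = 0xe2a4 → little-endian bytes:
  [0]=0xa4  [1]=0xe2

a4 e2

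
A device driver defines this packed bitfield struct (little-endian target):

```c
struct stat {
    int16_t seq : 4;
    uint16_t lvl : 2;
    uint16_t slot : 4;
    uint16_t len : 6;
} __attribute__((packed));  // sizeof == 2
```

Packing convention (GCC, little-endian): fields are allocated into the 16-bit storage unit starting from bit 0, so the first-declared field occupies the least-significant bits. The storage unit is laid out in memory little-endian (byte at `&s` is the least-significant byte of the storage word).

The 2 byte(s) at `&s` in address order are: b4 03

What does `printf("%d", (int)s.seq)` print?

4

[0]=0xb4 [1]=0x03 (little-endian) → word 0x03b4
seq:4 @ bit 0 → (0x03b4>>0)&0xf = 0x4  ←
lvl:2 @ bit 4 → (0x03b4>>4)&0x3 = 0x3
slot:4 @ bit 6 → (0x03b4>>6)&0xf = 0xe
len:6 @ bit 10 → (0x03b4>>10)&0x3f = 0x0
seq signed 4b, MSB=0: value = 4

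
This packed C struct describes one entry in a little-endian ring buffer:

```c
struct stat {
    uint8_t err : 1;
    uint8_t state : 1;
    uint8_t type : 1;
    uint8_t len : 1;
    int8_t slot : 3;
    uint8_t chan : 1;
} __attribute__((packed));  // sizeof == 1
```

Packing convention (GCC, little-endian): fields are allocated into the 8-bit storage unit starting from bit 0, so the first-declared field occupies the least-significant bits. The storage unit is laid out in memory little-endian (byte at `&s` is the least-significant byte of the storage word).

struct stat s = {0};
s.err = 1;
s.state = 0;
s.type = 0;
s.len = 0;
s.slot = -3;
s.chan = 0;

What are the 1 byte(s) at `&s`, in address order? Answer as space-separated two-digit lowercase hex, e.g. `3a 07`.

err:1 = 1 → 0x1 << 0 → word 0x01
state:1 = 0 → 0x0 << 1 → word 0x01
type:1 = 0 → 0x0 << 2 → word 0x01
len:1 = 0 → 0x0 << 3 → word 0x01
slot:3 = -3 → 0x5 << 4 → word 0x51
chan:1 = 0 → 0x0 << 7 → word 0x51
word = 0x51 → little-endian bytes:
  [0]=0x51

51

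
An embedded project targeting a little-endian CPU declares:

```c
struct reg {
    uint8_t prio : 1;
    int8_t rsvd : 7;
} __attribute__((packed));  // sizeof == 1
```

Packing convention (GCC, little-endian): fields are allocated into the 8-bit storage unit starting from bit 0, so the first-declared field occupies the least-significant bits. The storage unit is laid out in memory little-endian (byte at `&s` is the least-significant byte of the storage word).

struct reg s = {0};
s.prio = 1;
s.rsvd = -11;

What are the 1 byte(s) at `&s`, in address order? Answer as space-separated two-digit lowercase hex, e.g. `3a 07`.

prio:1 = 1 → 0x1 << 0 → word 0x01
rsvd:7 = -11 → 0x75 << 1 → word 0xeb
word = 0xeb → little-endian bytes:
  [0]=0xeb

eb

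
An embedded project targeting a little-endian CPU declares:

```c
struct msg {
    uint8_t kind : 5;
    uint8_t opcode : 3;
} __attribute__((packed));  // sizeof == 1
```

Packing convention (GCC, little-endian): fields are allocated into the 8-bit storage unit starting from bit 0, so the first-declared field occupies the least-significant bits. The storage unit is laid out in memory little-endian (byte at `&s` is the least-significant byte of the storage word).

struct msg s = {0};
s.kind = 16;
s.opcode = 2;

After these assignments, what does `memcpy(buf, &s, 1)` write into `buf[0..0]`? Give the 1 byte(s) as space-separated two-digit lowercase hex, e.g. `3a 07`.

50

kind:5 = 16 → 0x10 << 0 → word 0x10
opcode:3 = 2 → 0x2 << 5 → word 0x50
word = 0x50 → little-endian bytes:
  [0]=0x50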